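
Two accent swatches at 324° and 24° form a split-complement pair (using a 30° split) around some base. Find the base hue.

174°

The accents sit 30° either side of the complement, so the complement is their short-arc midpoint on the wheel.
Short-arc midpoint of 324° and 24°: 354°.
Base is 180° from the complement: 354 − 180 = 174°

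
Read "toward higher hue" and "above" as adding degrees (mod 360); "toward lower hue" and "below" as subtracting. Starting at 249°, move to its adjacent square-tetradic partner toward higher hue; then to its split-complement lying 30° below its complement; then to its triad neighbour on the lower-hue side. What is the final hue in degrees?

249 + 90 = 339°   (square ↑)
339 + 150 = 489 → 489 − 360 = 129°   (split-comp 30° ↓)
129 − 120 = 9°   (triadic ↓)

9°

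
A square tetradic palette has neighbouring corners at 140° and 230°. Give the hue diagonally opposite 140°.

A square tetradic scheme places four hues 90° apart; opposite corners are 180° apart.
140 + 180 = 320°

320°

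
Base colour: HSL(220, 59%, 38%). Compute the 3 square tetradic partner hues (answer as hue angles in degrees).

310°, 40° and 130°

A square tetradic scheme places four hues every 90°.
220 + 90 = 310°
220 + 180 = 400 → 400 − 360 = 40°
220 + 270 = 490 → 490 − 360 = 130°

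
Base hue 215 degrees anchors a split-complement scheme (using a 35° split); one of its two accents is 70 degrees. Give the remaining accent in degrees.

Split-complementary hues sit 35° either side of the complement.
Complement of the base 215°: 215 + 180 = 395 → 395 − 360 = 35°
The given accent 70° is 35° one side of 35°; the other accent sits 35° the other side: 35 − 35 = 0°

0°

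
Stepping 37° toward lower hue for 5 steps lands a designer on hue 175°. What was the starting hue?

5 steps of 37° (toward lower hue) give a net shift of −185°.
Start = end − shift: 175 + 185 = 360 → 360 − 360 = 0°

0°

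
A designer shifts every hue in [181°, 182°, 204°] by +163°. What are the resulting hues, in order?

181 + 163 = 344°
182 + 163 = 345°
204 + 163 = 367 → 367 − 360 = 7°

344°, 345°, 7°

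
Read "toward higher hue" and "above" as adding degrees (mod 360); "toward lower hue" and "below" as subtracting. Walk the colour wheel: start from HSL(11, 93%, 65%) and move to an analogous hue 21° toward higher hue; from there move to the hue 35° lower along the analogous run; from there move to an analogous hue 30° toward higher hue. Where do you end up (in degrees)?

+21° (analog 21° ↑): 11 + 21 = 32°
−35° (analog 35° ↓): 32 − 35 = -3 → -3 + 360 = 357°
+30° (analog 30° ↑): 357 + 30 = 387 → 387 − 360 = 27°

27°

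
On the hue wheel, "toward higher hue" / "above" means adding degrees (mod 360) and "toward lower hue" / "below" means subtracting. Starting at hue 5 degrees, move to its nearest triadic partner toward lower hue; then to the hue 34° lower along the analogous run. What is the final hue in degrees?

211°

triadic ↓ −120°: 5 − 120 = -115 → -115 + 360 = 245°
analog 34° ↓ −34°: 245 − 34 = 211°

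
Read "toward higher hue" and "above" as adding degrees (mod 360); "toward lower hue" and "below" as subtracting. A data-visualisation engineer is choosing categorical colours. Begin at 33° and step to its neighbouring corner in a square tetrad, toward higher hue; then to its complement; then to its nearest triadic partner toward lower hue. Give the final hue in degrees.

183°

33 + 90 = 123°   (square ↑)
123 + 180 = 303°   (complement)
303 − 120 = 183°   (triadic ↓)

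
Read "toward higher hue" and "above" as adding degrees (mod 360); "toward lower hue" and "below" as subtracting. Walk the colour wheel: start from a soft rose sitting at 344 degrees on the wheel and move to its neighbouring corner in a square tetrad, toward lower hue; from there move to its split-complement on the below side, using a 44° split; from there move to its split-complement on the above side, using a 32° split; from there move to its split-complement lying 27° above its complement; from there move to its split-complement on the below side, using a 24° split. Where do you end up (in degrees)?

square ↓ −90°: 344 − 90 = 254°
split-comp 44° ↓ +136°: 254 + 136 = 390 → 390 − 360 = 30°
split-comp 32° ↑ +212°: 30 + 212 = 242°
split-comp 27° ↑ +207°: 242 + 207 = 449 → 449 − 360 = 89°
split-comp 24° ↓ +156°: 89 + 156 = 245°

245°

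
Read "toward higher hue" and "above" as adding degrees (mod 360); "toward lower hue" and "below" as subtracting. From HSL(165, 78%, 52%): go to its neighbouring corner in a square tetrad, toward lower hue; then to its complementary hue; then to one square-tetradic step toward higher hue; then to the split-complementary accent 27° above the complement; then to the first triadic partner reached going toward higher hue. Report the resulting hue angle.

312°

165 − 90 = 75°   (square ↓)
75 + 180 = 255°   (complement)
255 + 90 = 345°   (square ↑)
345 + 207 = 552 → 552 − 360 = 192°   (split-comp 27° ↑)
192 + 120 = 312°   (triadic ↑)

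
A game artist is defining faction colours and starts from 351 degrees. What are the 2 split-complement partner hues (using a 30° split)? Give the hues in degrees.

141° and 201°

Split-complementary hues sit 30° either side of the complement.
Complement of 351 degrees: 351 + 180 = 531 → 531 − 360 = 171°
171 − 30 = 141°
171 + 30 = 201°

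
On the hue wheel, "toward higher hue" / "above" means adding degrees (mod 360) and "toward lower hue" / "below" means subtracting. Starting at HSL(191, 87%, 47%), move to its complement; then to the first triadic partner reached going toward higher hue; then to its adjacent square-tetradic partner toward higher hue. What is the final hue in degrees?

221°

191 + 180 = 371 → 371 − 360 = 11°   (complement)
11 + 120 = 131°   (triadic ↑)
131 + 90 = 221°   (square ↑)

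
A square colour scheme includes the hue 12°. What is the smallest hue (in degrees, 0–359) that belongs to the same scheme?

12°

A square tetradic scheme places four hues every 90°.
The full set through 12° is {12°, 102°, 192°, 282°}.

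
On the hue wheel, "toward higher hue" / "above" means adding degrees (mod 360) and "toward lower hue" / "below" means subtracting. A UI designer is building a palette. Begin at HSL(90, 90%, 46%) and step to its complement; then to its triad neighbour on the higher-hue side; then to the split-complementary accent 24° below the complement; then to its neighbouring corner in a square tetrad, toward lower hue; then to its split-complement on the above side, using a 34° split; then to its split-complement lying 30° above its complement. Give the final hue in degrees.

160°

complement +180°: 90 + 180 = 270°
triadic ↑ +120°: 270 + 120 = 390 → 390 − 360 = 30°
split-comp 24° ↓ +156°: 30 + 156 = 186°
square ↓ −90°: 186 − 90 = 96°
split-comp 34° ↑ +214°: 96 + 214 = 310°
split-comp 30° ↑ +210°: 310 + 210 = 520 → 520 − 360 = 160°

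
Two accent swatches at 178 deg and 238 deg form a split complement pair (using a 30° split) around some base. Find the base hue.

28°

The accents sit 30° either side of the complement, so the complement is their short-arc midpoint on the wheel.
Short-arc midpoint of 178° and 238°: 208°.
Base is 180° from the complement: 208 − 180 = 28°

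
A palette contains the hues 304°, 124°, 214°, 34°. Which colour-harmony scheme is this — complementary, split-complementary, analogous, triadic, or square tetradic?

square tetradic

Sort the hues: 34°, 124°, 214°, 304°.
Successive gaps around the wheel: 90°, 90°, 90°, 90°.
Four hues every 90° form a square tetradic scheme.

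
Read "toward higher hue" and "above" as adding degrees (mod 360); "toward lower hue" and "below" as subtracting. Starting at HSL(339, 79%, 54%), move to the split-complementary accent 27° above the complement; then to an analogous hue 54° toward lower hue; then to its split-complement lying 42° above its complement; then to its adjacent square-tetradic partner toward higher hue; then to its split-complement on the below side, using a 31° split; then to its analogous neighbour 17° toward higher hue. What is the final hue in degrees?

split-comp 27° ↑ +207°: 339 + 207 = 546 → 546 − 360 = 186°
analog 54° ↓ −54°: 186 − 54 = 132°
split-comp 42° ↑ +222°: 132 + 222 = 354°
square ↑ +90°: 354 + 90 = 444 → 444 − 360 = 84°
split-comp 31° ↓ +149°: 84 + 149 = 233°
analog 17° ↑ +17°: 233 + 17 = 250°

250°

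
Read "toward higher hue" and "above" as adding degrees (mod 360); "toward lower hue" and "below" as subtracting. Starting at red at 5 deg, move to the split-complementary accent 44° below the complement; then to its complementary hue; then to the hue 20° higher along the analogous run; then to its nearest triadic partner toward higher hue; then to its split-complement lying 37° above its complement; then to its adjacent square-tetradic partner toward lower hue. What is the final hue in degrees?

+136° (split-comp 44° ↓): 5 + 136 = 141°
+180° (complement): 141 + 180 = 321°
+20° (analog 20° ↑): 321 + 20 = 341°
+120° (triadic ↑): 341 + 120 = 461 → 461 − 360 = 101°
+217° (split-comp 37° ↑): 101 + 217 = 318°
−90° (square ↓): 318 − 90 = 228°

228°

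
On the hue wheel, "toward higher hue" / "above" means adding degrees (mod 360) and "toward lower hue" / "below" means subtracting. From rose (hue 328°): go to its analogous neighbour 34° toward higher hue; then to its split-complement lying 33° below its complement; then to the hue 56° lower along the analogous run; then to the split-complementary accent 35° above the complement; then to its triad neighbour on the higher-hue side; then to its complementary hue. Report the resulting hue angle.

248°

analog 34° ↑ +34°: 328 + 34 = 362 → 362 − 360 = 2°
split-comp 33° ↓ +147°: 2 + 147 = 149°
analog 56° ↓ −56°: 149 − 56 = 93°
split-comp 35° ↑ +215°: 93 + 215 = 308°
triadic ↑ +120°: 308 + 120 = 428 → 428 − 360 = 68°
complement +180°: 68 + 180 = 248°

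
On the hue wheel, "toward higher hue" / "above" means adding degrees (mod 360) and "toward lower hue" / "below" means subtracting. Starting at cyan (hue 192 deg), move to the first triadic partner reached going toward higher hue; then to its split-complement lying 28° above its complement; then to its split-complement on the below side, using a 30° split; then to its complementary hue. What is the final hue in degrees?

triadic ↑ +120°: 192 + 120 = 312°
split-comp 28° ↑ +208°: 312 + 208 = 520 → 520 − 360 = 160°
split-comp 30° ↓ +150°: 160 + 150 = 310°
complement +180°: 310 + 180 = 490 → 490 − 360 = 130°

130°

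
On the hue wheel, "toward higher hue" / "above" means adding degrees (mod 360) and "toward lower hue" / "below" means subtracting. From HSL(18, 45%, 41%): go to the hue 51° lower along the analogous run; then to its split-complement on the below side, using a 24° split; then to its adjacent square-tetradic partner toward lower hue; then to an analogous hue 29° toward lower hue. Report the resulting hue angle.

4°

18 − 51 = -33 → -33 + 360 = 327°   (analog 51° ↓)
327 + 156 = 483 → 483 − 360 = 123°   (split-comp 24° ↓)
123 − 90 = 33°   (square ↓)
33 − 29 = 4°   (analog 29° ↓)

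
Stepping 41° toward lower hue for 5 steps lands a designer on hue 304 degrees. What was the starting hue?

149°

5 steps of 41° (toward lower hue) give a net shift of −205°.
Start = end − shift: 304 + 205 = 509 → 509 − 360 = 149°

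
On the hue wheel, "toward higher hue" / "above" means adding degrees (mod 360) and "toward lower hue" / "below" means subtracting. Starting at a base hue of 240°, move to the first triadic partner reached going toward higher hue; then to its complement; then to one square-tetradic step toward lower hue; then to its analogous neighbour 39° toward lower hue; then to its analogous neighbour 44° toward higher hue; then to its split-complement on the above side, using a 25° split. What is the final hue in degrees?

300°

triadic ↑ +120°: 240 + 120 = 360 → 360 − 360 = 0°
complement +180°: 0 + 180 = 180°
square ↓ −90°: 180 − 90 = 90°
analog 39° ↓ −39°: 90 − 39 = 51°
analog 44° ↑ +44°: 51 + 44 = 95°
split-comp 25° ↑ +205°: 95 + 205 = 300°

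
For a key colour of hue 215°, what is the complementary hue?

35°

The complement sits 180° across the wheel.
215 + 180 = 395 → 395 − 360 = 35°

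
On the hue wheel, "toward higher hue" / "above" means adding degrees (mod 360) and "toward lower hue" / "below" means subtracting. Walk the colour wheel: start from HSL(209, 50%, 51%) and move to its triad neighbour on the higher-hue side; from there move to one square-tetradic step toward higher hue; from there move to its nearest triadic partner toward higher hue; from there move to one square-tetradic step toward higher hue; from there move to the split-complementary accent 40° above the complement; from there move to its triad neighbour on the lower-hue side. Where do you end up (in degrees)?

9°

triadic ↑ +120°: 209 + 120 = 329°
square ↑ +90°: 329 + 90 = 419 → 419 − 360 = 59°
triadic ↑ +120°: 59 + 120 = 179°
square ↑ +90°: 179 + 90 = 269°
split-comp 40° ↑ +220°: 269 + 220 = 489 → 489 − 360 = 129°
triadic ↓ −120°: 129 − 120 = 9°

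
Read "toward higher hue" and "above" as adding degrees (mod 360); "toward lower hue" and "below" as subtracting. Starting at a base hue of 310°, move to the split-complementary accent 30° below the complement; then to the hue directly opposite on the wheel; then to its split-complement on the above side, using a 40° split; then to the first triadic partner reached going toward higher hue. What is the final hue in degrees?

split-comp 30° ↓ +150°: 310 + 150 = 460 → 460 − 360 = 100°
complement +180°: 100 + 180 = 280°
split-comp 40° ↑ +220°: 280 + 220 = 500 → 500 − 360 = 140°
triadic ↑ +120°: 140 + 120 = 260°

260°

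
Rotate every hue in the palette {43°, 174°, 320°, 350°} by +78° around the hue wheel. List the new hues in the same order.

121°, 252°, 38°, 68°

43 + 78 = 121°
174 + 78 = 252°
320 + 78 = 398 → 398 − 360 = 38°
350 + 78 = 428 → 428 − 360 = 68°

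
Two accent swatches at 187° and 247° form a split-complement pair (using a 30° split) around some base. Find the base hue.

37°

The accents sit 30° either side of the complement, so the complement is their short-arc midpoint on the wheel.
Short-arc midpoint of 187° and 247°: 217°.
Base is 180° from the complement: 217 − 180 = 37°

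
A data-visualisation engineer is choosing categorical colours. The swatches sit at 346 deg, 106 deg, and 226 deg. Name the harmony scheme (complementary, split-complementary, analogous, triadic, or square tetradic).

triadic

Sort the hues: 106°, 226°, 346°.
Successive gaps around the wheel: 120°, 120°, 120°.
Three hues equally spaced 120° apart form a triad.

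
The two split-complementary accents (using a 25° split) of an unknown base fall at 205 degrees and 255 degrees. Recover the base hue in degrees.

50°

The accents sit 25° either side of the complement, so the complement is their short-arc midpoint on the wheel.
Short-arc midpoint of 205° and 255°: 230°.
Base is 180° from the complement: 230 − 180 = 50°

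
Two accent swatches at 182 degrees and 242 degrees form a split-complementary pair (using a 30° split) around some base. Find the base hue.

The accents sit 30° either side of the complement, so the complement is their short-arc midpoint on the wheel.
Short-arc midpoint of 182° and 242°: 212°.
Base is 180° from the complement: 212 − 180 = 32°

32°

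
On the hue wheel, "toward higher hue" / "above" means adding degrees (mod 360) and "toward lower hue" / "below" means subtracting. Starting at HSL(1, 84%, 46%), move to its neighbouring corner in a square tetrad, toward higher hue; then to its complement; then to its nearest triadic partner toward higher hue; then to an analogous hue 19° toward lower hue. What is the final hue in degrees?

+90° (square ↑): 1 + 90 = 91°
+180° (complement): 91 + 180 = 271°
+120° (triadic ↑): 271 + 120 = 391 → 391 − 360 = 31°
−19° (analog 19° ↓): 31 − 19 = 12°

12°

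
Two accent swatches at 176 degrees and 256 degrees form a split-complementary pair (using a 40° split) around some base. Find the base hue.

36°

The accents sit 40° either side of the complement, so the complement is their short-arc midpoint on the wheel.
Short-arc midpoint of 176° and 256°: 216°.
Base is 180° from the complement: 216 − 180 = 36°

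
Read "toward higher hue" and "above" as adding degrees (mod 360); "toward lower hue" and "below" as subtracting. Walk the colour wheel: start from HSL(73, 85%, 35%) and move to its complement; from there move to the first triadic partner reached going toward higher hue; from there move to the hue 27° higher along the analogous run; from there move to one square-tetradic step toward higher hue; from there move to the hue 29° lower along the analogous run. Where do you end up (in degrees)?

73 + 180 = 253°   (complement)
253 + 120 = 373 → 373 − 360 = 13°   (triadic ↑)
13 + 27 = 40°   (analog 27° ↑)
40 + 90 = 130°   (square ↑)
130 − 29 = 101°   (analog 29° ↓)

101°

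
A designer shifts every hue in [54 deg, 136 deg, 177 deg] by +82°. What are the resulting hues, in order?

54 + 82 = 136°
136 + 82 = 218°
177 + 82 = 259°

136°, 218°, 259°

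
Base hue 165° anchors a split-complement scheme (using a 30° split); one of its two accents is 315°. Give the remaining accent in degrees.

15°

Split-complementary hues sit 30° either side of the complement.
Complement of the base 165°: 165 + 180 = 345°
The given accent 315° is 30° one side of 345°; the other accent sits 30° the other side: 345 + 30 = 375 → 375 − 360 = 15°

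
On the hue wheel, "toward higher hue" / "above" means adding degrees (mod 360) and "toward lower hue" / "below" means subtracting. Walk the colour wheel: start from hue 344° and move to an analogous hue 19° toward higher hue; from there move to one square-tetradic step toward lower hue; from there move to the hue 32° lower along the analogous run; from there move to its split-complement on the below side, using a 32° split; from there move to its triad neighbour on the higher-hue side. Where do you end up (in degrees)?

analog 19° ↑ +19°: 344 + 19 = 363 → 363 − 360 = 3°
square ↓ −90°: 3 − 90 = -87 → -87 + 360 = 273°
analog 32° ↓ −32°: 273 − 32 = 241°
split-comp 32° ↓ +148°: 241 + 148 = 389 → 389 − 360 = 29°
triadic ↑ +120°: 29 + 120 = 149°

149°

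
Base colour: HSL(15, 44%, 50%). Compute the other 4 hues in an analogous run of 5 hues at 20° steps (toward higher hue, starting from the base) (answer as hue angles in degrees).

35°, 55°, 75° and 95°

Analogous hues sit every 20° along the wheel.
15 + 20 = 35°
15 + 40 = 55°
15 + 60 = 75°
15 + 80 = 95°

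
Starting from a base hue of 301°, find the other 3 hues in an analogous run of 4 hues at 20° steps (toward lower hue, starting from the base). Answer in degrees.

Analogous hues sit every 20° along the wheel.
301 − 20 = 281°
301 − 40 = 261°
301 − 60 = 241°

281°, 261° and 241°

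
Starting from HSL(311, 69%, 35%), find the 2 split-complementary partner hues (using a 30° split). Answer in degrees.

Split-complementary hues sit 30° either side of the complement.
Complement of 311 degrees: 311 + 180 = 491 → 491 − 360 = 131°
131 − 30 = 101°
131 + 30 = 161°

101° and 161°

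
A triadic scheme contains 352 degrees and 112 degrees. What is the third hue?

A triad spaces three hues 120° apart.
The full set is {112°, 232°, 352°}.

232°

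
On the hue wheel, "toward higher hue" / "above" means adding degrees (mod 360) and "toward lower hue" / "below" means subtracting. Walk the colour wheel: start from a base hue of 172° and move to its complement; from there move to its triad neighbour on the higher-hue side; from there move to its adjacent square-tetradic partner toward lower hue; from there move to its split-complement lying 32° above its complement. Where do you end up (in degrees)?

+180° (complement): 172 + 180 = 352°
+120° (triadic ↑): 352 + 120 = 472 → 472 − 360 = 112°
−90° (square ↓): 112 − 90 = 22°
+212° (split-comp 32° ↑): 22 + 212 = 234°

234°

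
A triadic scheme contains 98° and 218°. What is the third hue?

A triad spaces three hues 120° apart.
The full set is {98°, 218°, 338°}.

338°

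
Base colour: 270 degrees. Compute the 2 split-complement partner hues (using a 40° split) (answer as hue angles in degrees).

Complement of 270 degrees: 270 + 180 = 450 → 450 − 360 = 90°
90 − 40 = 50°
90 + 40 = 130°

50° and 130°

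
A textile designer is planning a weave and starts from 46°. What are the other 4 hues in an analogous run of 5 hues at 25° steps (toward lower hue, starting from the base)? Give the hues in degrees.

46 − 25 = 21°
46 − 50 = -4 → -4 + 360 = 356°
46 − 75 = -29 → -29 + 360 = 331°
46 − 100 = -54 → -54 + 360 = 306°

21°, 356°, 331°, 306°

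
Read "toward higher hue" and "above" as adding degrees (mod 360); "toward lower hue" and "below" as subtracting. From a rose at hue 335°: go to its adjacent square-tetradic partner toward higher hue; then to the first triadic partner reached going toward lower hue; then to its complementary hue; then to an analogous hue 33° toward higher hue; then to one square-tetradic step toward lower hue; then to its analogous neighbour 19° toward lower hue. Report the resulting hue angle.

square ↑ +90°: 335 + 90 = 425 → 425 − 360 = 65°
triadic ↓ −120°: 65 − 120 = -55 → -55 + 360 = 305°
complement +180°: 305 + 180 = 485 → 485 − 360 = 125°
analog 33° ↑ +33°: 125 + 33 = 158°
square ↓ −90°: 158 − 90 = 68°
analog 19° ↓ −19°: 68 − 19 = 49°

49°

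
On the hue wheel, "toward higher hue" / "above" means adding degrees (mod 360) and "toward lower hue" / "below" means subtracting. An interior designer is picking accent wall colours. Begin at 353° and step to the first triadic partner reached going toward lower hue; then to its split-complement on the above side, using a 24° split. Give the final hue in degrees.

77°

triadic ↓ −120°: 353 − 120 = 233°
split-comp 24° ↑ +204°: 233 + 204 = 437 → 437 − 360 = 77°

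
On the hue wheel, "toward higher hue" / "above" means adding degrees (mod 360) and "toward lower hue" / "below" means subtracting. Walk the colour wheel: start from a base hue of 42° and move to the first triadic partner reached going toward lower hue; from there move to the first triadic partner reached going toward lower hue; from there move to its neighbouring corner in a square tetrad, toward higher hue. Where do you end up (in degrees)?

triadic ↓ −120°: 42 − 120 = -78 → -78 + 360 = 282°
triadic ↓ −120°: 282 − 120 = 162°
square ↑ +90°: 162 + 90 = 252°

252°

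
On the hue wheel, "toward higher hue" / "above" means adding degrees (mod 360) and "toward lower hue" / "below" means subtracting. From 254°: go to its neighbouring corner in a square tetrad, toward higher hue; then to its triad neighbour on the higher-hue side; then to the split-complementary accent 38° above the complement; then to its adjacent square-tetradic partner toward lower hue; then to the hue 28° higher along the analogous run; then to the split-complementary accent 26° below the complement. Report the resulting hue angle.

254 + 90 = 344°   (square ↑)
344 + 120 = 464 → 464 − 360 = 104°   (triadic ↑)
104 + 218 = 322°   (split-comp 38° ↑)
322 − 90 = 232°   (square ↓)
232 + 28 = 260°   (analog 28° ↑)
260 + 154 = 414 → 414 − 360 = 54°   (split-comp 26° ↓)

54°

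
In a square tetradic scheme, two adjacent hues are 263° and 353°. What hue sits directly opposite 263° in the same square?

83°

A square tetradic scheme places four hues 90° apart; opposite corners are 180° apart.
263 + 180 = 443 → 443 − 360 = 83°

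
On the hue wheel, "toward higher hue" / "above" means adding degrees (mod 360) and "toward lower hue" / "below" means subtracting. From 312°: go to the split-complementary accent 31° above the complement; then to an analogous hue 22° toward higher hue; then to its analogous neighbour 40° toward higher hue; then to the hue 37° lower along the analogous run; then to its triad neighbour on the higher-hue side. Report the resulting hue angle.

308°

split-comp 31° ↑ +211°: 312 + 211 = 523 → 523 − 360 = 163°
analog 22° ↑ +22°: 163 + 22 = 185°
analog 40° ↑ +40°: 185 + 40 = 225°
analog 37° ↓ −37°: 225 − 37 = 188°
triadic ↑ +120°: 188 + 120 = 308°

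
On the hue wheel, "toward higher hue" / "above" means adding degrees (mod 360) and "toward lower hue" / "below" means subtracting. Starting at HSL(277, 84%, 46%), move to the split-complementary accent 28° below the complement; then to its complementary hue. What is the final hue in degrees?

277 + 152 = 429 → 429 − 360 = 69°   (split-comp 28° ↓)
69 + 180 = 249°   (complement)

249°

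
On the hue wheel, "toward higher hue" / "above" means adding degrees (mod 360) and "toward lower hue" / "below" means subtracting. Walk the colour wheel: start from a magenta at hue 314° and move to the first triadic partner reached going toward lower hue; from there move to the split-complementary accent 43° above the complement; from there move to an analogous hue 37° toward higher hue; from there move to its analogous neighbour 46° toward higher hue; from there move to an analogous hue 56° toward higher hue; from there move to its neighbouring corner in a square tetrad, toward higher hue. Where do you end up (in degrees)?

286°

triadic ↓ −120°: 314 − 120 = 194°
split-comp 43° ↑ +223°: 194 + 223 = 417 → 417 − 360 = 57°
analog 37° ↑ +37°: 57 + 37 = 94°
analog 46° ↑ +46°: 94 + 46 = 140°
analog 56° ↑ +56°: 140 + 56 = 196°
square ↑ +90°: 196 + 90 = 286°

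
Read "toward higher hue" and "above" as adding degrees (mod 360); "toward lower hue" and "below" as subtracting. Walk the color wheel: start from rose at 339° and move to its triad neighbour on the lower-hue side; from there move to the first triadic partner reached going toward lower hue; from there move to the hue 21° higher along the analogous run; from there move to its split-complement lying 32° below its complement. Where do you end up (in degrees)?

268°

−120° (triadic ↓): 339 − 120 = 219°
−120° (triadic ↓): 219 − 120 = 99°
+21° (analog 21° ↑): 99 + 21 = 120°
+148° (split-comp 32° ↓): 120 + 148 = 268°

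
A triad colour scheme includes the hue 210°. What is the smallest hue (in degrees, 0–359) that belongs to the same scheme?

90°

A triad places three hues 120° apart.
The full set through 210° is {90°, 210°, 330°}.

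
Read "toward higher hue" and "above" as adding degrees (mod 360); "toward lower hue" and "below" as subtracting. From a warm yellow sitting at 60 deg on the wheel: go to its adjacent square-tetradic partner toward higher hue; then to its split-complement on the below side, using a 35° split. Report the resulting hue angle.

60 + 90 = 150°   (square ↑)
150 + 145 = 295°   (split-comp 35° ↓)

295°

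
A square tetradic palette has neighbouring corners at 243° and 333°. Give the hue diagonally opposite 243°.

63°

A square tetradic scheme places four hues 90° apart; opposite corners are 180° apart.
243 + 180 = 423 → 423 − 360 = 63°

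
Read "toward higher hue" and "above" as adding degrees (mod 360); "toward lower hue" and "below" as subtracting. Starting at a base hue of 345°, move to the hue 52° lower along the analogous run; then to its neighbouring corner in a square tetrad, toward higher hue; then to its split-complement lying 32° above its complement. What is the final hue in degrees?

−52° (analog 52° ↓): 345 − 52 = 293°
+90° (square ↑): 293 + 90 = 383 → 383 − 360 = 23°
+212° (split-comp 32° ↑): 23 + 212 = 235°

235°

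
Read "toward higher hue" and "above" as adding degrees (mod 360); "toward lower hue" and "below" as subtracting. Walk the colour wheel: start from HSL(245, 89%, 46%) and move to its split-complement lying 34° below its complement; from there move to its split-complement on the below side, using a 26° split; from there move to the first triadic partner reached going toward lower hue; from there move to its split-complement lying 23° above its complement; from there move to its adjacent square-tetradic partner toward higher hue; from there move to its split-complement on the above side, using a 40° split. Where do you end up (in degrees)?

split-comp 34° ↓ +146°: 245 + 146 = 391 → 391 − 360 = 31°
split-comp 26° ↓ +154°: 31 + 154 = 185°
triadic ↓ −120°: 185 − 120 = 65°
split-comp 23° ↑ +203°: 65 + 203 = 268°
square ↑ +90°: 268 + 90 = 358°
split-comp 40° ↑ +220°: 358 + 220 = 578 → 578 − 360 = 218°

218°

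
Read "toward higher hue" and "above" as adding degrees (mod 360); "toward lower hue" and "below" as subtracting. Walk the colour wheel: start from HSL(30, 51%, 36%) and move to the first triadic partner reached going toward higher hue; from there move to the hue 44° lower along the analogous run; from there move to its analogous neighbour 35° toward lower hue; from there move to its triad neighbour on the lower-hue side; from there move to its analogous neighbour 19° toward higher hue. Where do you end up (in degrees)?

30 + 120 = 150°   (triadic ↑)
150 − 44 = 106°   (analog 44° ↓)
106 − 35 = 71°   (analog 35° ↓)
71 − 120 = -49 → -49 + 360 = 311°   (triadic ↓)
311 + 19 = 330°   (analog 19° ↑)

330°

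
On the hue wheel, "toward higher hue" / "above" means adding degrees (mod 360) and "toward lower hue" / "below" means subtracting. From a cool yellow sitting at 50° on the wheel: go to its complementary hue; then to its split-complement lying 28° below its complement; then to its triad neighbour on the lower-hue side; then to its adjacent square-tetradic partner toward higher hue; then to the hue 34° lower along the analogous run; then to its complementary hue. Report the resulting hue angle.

138°

+180° (complement): 50 + 180 = 230°
+152° (split-comp 28° ↓): 230 + 152 = 382 → 382 − 360 = 22°
−120° (triadic ↓): 22 − 120 = -98 → -98 + 360 = 262°
+90° (square ↑): 262 + 90 = 352°
−34° (analog 34° ↓): 352 − 34 = 318°
+180° (complement): 318 + 180 = 498 → 498 − 360 = 138°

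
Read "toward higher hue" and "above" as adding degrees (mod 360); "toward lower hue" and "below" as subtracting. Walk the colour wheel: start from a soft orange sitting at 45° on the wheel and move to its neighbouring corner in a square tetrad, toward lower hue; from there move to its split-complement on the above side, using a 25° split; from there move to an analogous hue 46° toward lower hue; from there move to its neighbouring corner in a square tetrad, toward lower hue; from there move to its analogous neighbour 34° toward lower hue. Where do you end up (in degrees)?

square ↓ −90°: 45 − 90 = -45 → -45 + 360 = 315°
split-comp 25° ↑ +205°: 315 + 205 = 520 → 520 − 360 = 160°
analog 46° ↓ −46°: 160 − 46 = 114°
square ↓ −90°: 114 − 90 = 24°
analog 34° ↓ −34°: 24 − 34 = -10 → -10 + 360 = 350°

350°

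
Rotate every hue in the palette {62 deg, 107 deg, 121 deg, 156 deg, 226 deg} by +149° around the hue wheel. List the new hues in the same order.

211°, 256°, 270°, 305°, 15°

62 + 149 = 211°
107 + 149 = 256°
121 + 149 = 270°
156 + 149 = 305°
226 + 149 = 375 → 375 − 360 = 15°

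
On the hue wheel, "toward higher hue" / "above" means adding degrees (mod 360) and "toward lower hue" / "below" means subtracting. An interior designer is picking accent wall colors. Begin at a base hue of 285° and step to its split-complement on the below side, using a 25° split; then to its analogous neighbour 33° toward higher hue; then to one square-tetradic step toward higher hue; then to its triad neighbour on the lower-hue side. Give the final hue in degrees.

split-comp 25° ↓ +155°: 285 + 155 = 440 → 440 − 360 = 80°
analog 33° ↑ +33°: 80 + 33 = 113°
square ↑ +90°: 113 + 90 = 203°
triadic ↓ −120°: 203 − 120 = 83°

83°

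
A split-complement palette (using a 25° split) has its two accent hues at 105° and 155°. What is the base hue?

The accents sit 25° either side of the complement, so the complement is their short-arc midpoint on the wheel.
Short-arc midpoint of 105° and 155°: 130°.
Base is 180° from the complement: 130 − 180 = -50 → -50 + 360 = 310°

310°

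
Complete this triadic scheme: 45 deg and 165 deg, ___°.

285°

A triad places three hues 120° apart.
The full set through 45° is {45°, 165°, 285°}.
Given {45°, 165°}, the missing hue is 285°.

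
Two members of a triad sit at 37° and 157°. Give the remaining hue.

A triad spaces three hues 120° apart.
The full set is {37°, 157°, 277°}.

277°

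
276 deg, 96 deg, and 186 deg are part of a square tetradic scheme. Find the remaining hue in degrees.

6°

A square tetradic scheme places four hues every 90°.
The full set through 96° is {6°, 96°, 186°, 276°}.
Given {96°, 186°, 276°}, the missing hue is 6°.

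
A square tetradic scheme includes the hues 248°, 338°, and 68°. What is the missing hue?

A square tetradic scheme places four hues every 90°.
The full set through 68° is {68°, 158°, 248°, 338°}.
Given {68°, 248°, 338°}, the missing hue is 158°.

158°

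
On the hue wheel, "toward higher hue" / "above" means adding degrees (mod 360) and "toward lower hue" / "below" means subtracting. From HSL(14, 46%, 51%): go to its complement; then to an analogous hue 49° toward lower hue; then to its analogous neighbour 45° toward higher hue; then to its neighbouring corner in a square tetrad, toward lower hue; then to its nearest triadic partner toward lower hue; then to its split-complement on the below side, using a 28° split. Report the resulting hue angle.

132°

+180° (complement): 14 + 180 = 194°
−49° (analog 49° ↓): 194 − 49 = 145°
+45° (analog 45° ↑): 145 + 45 = 190°
−90° (square ↓): 190 − 90 = 100°
−120° (triadic ↓): 100 − 120 = -20 → -20 + 360 = 340°
+152° (split-comp 28° ↓): 340 + 152 = 492 → 492 − 360 = 132°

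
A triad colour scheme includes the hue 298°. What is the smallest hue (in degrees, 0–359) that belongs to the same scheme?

A triad places three hues 120° apart.
The full set through 298° is {58°, 178°, 298°}.

58°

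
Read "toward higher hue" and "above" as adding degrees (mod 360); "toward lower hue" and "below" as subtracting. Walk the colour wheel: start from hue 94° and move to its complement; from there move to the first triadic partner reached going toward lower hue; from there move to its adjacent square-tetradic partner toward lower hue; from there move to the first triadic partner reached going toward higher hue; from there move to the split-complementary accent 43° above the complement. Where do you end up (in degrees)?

47°

+180° (complement): 94 + 180 = 274°
−120° (triadic ↓): 274 − 120 = 154°
−90° (square ↓): 154 − 90 = 64°
+120° (triadic ↑): 64 + 120 = 184°
+223° (split-comp 43° ↑): 184 + 223 = 407 → 407 − 360 = 47°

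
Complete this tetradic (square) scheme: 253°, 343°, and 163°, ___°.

A square tetradic scheme places four hues every 90°.
The full set through 163° is {73°, 163°, 253°, 343°}.
Given {163°, 253°, 343°}, the missing hue is 73°.

73°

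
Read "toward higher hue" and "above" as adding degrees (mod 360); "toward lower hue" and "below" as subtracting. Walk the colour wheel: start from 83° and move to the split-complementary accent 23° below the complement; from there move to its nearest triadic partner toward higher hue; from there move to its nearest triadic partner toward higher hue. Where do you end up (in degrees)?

split-comp 23° ↓ +157°: 83 + 157 = 240°
triadic ↑ +120°: 240 + 120 = 360 → 360 − 360 = 0°
triadic ↑ +120°: 0 + 120 = 120°

120°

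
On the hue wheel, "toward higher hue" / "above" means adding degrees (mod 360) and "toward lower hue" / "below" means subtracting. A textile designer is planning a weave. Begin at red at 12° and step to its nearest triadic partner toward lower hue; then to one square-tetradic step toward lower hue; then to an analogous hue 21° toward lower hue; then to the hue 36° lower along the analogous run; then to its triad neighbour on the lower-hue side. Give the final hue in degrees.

triadic ↓ −120°: 12 − 120 = -108 → -108 + 360 = 252°
square ↓ −90°: 252 − 90 = 162°
analog 21° ↓ −21°: 162 − 21 = 141°
analog 36° ↓ −36°: 141 − 36 = 105°
triadic ↓ −120°: 105 − 120 = -15 → -15 + 360 = 345°

345°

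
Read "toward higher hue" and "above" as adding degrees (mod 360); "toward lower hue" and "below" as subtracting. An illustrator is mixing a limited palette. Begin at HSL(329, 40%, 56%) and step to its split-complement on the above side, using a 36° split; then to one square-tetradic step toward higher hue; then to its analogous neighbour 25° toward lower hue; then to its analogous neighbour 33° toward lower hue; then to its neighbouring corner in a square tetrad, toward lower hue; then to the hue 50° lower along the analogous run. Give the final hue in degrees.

77°

+216° (split-comp 36° ↑): 329 + 216 = 545 → 545 − 360 = 185°
+90° (square ↑): 185 + 90 = 275°
−25° (analog 25° ↓): 275 − 25 = 250°
−33° (analog 33° ↓): 250 − 33 = 217°
−90° (square ↓): 217 − 90 = 127°
−50° (analog 50° ↓): 127 − 50 = 77°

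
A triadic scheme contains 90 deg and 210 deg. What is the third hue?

330°

A triad spaces three hues 120° apart.
The full set is {90°, 210°, 330°}.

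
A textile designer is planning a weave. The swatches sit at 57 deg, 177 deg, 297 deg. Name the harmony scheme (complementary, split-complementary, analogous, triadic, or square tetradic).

Sort the hues: 57°, 177°, 297°.
Successive gaps around the wheel: 120°, 120°, 120°.
Three hues equally spaced 120° apart form a triad.

triadic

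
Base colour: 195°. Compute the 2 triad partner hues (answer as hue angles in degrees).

315° and 75°

A triad places three hues 120° apart.
195 + 120 = 315°
195 + 240 = 435 → 435 − 360 = 75°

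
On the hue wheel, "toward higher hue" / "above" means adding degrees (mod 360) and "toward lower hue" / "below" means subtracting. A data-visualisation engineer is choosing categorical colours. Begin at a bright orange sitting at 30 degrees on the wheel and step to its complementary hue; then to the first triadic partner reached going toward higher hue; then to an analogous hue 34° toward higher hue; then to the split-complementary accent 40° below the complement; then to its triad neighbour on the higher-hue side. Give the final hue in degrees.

264°

complement +180°: 30 + 180 = 210°
triadic ↑ +120°: 210 + 120 = 330°
analog 34° ↑ +34°: 330 + 34 = 364 → 364 − 360 = 4°
split-comp 40° ↓ +140°: 4 + 140 = 144°
triadic ↑ +120°: 144 + 120 = 264°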